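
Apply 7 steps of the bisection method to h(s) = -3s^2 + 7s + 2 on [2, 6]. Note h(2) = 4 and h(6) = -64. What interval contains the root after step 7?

[2.5625, 2.59375]

s = 4 gives h = -18, negative; keep [2, 4]
s = 3 gives h = -4, negative; keep [2, 3]
s = 2.5 gives h = 0.75, positive; keep [2.5, 3]
s = 2.75 gives h = -1.4375, negative; keep [2.5, 2.75]
s = 2.625 gives h = -0.2969, negative; keep [2.5, 2.625]
s = 2.5625 gives h = 0.2383, positive; keep [2.5625, 2.625]
s = 2.59375 gives h = -0.0264, negative; keep [2.5625, 2.59375]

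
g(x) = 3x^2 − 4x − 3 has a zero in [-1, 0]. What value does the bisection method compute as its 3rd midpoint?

-0.625

g(-0.5) = -0.25 < 0, so the root lies in [-1, -0.5]
g(-0.75) = 1.6875 > 0, so the root lies in [-0.75, -0.5]
g(-0.625) = 0.671875 > 0, so the root lies in [-0.625, -0.5]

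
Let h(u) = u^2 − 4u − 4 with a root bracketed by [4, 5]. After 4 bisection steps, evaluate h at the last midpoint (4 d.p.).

midpoint 4.5: h = -1.75 < 0 → [4.5, 5]
midpoint 4.75: h = -0.4375 < 0 → [4.75, 5]
midpoint 4.875: h = 0.265625 > 0 → [4.75, 4.875]
midpoint 4.8125: h = -0.0898 < 0 → [4.8125, 4.875]

-0.0898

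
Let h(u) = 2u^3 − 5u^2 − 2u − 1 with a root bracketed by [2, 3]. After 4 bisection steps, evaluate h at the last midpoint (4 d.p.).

midpoint 2.5: h = -6 < 0 → [2.5, 3]
midpoint 2.75: h = -2.71875 < 0 → [2.75, 3]
midpoint 2.875: h = -0.550781 < 0 → [2.875, 3]
midpoint 2.9375: h = 0.6753 > 0 → [2.875, 2.9375]

0.6753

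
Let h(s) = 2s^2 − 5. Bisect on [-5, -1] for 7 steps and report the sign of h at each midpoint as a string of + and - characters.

++-++-+

s = -3 gives h = 13, positive; keep [-3, -1]
s = -2 gives h = 3, positive; keep [-2, -1]
s = -1.5 gives h = -0.5, negative; keep [-2, -1.5]
s = -1.75 gives h = 1.125, positive; keep [-1.75, -1.5]
s = -1.625 gives h = 0.2812, positive; keep [-1.625, -1.5]
s = -1.5625 gives h = -0.1172, negative; keep [-1.625, -1.5625]
s = -1.59375 gives h = 0.0801, positive; keep [-1.59375, -1.5625]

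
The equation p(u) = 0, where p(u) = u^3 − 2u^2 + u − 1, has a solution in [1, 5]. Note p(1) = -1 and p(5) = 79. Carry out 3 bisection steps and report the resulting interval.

p(3) = 11 > 0, so the root lies in [1, 3]
p(2) = 1 > 0, so the root lies in [1, 2]
p(1.5) = -0.625 < 0, so the root lies in [1.5, 2]

[1.5, 2]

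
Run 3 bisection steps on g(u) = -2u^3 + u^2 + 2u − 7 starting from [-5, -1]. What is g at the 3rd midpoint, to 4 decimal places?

g(-3) = 50 > 0, so the root lies in [-3, -1]
g(-2) = 9 > 0, so the root lies in [-2, -1]
g(-1.5) = -1 < 0, so the root lies in [-2, -1.5]

-1.0000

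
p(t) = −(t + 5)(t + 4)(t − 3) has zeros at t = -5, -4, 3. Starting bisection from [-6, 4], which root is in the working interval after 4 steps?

m = -1, p(m) = 48 (+); new bracket [-1, 4]
m = 1.5, p(m) = 53.625 (+); new bracket [1.5, 4]
m = 2.75, p(m) = 13.078125 (+); new bracket [2.75, 4]
m = 3.375, p(m) = -23.1621 (−); new bracket [2.75, 3.375]

3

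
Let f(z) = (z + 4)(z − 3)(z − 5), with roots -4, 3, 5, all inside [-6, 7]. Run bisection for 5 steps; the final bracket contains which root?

-4

midpoint 0.5: f = 50.625 > 0 → [-6, 0.5]
midpoint -2.75: f = 55.703125 > 0 → [-6, -2.75]
midpoint -4.375: f = -25.927734 < 0 → [-4.375, -2.75]
midpoint -3.5625: f = 24.5837 > 0 → [-4.375, -3.5625]
midpoint -3.96875: f = 1.9532 > 0 → [-4.375, -3.96875]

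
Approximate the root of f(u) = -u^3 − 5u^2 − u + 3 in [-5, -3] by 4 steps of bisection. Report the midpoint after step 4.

f(-4) = -9 < 0, so the root lies in [-5, -4]
f(-4.5) = -2.625 < 0, so the root lies in [-5, -4.5]
f(-4.75) = 2.109375 > 0, so the root lies in [-4.75, -4.5]
f(-4.625) = -0.3965 < 0, so the root lies in [-4.75, -4.625]

-4.625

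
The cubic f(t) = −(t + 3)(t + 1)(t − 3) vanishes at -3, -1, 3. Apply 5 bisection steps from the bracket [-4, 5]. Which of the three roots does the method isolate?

3

t = 0.5 gives f = 13.125, positive; keep [0.5, 5]
t = 2.75 gives f = 5.390625, positive; keep [2.75, 5]
t = 3.875 gives f = -29.326172, negative; keep [2.75, 3.875]
t = 3.3125 gives f = -8.5071, negative; keep [2.75, 3.3125]
t = 3.03125 gives f = -0.7598, negative; keep [2.75, 3.03125]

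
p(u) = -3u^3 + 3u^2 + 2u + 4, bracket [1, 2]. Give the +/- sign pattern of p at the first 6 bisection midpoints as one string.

u = 1.5 gives p = 3.625, positive; keep [1.5, 2]
u = 1.75 gives p = 0.609375, positive; keep [1.75, 2]
u = 1.875 gives p = -1.478516, negative; keep [1.75, 1.875]
u = 1.8125 gives p = -0.3826, negative; keep [1.75, 1.8125]
u = 1.78125 gives p = 0.1261, positive; keep [1.78125, 1.8125]
u = 1.796875 gives p = -0.125, negative; keep [1.78125, 1.796875]

++--+-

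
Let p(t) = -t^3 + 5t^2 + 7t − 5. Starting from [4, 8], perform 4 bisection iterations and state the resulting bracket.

p(6) = 1 > 0, so the root lies in [6, 8]
p(7) = -54 < 0, so the root lies in [6, 7]
p(6.5) = -22.875 < 0, so the root lies in [6, 6.5]
p(6.25) = -10.0781 < 0, so the root lies in [6, 6.25]

[6, 6.25]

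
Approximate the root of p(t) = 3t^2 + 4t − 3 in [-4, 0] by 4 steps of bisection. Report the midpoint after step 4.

m = -2, p(m) = 1 (+); new bracket [-2, 0]
m = -1, p(m) = -4 (−); new bracket [-2, -1]
m = -1.5, p(m) = -2.25 (−); new bracket [-2, -1.5]
m = -1.75, p(m) = -0.8125 (−); new bracket [-2, -1.75]

-1.75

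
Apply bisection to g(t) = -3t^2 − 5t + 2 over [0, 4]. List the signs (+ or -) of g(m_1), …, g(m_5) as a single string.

midpoint 2: g = -20 < 0 → [0, 2]
midpoint 1: g = -6 < 0 → [0, 1]
midpoint 0.5: g = -1.25 < 0 → [0, 0.5]
midpoint 0.25: g = 0.5625 > 0 → [0.25, 0.5]
midpoint 0.375: g = -0.2969 < 0 → [0.25, 0.375]

---+-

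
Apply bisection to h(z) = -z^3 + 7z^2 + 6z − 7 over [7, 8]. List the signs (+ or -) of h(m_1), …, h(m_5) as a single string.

m = 7.5, h(m) = 9.875 (+); new bracket [7.5, 8]
m = 7.75, h(m) = -5.546875 (−); new bracket [7.5, 7.75]
m = 7.625, h(m) = 2.412109 (+); new bracket [7.625, 7.75]
m = 7.6875, h(m) = -1.5046 (−); new bracket [7.625, 7.6875]
m = 7.65625, h(m) = 0.4693 (+); new bracket [7.65625, 7.6875]

+-+-+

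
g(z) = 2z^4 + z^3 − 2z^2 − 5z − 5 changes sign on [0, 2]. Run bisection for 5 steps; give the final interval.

[1.625, 1.6875]

g(1) = -9 < 0, so the root lies in [1, 2]
g(1.5) = -3.5 < 0, so the root lies in [1.5, 2]
g(1.75) = 4.242188 > 0, so the root lies in [1.5, 1.75]
g(1.625) = -0.1694 < 0, so the root lies in [1.625, 1.75]
g(1.6875) = 1.8909 > 0, so the root lies in [1.625, 1.6875]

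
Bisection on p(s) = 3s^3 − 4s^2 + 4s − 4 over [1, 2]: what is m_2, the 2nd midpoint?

s = 1.5 gives p = 3.125, positive; keep [1, 1.5]
s = 1.25 gives p = 0.609375, positive; keep [1, 1.25]

1.25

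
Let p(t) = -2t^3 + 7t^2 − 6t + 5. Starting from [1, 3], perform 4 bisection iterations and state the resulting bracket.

[2.625, 2.75]

t = 2 gives p = 5, positive; keep [2, 3]
t = 2.5 gives p = 2.5, positive; keep [2.5, 3]
t = 2.75 gives p = -0.15625, negative; keep [2.5, 2.75]
t = 2.625 gives p = 1.3086, positive; keep [2.625, 2.75]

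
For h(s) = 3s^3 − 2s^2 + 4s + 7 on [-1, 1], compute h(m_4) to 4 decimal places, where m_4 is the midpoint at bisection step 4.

m = 0, h(m) = 7 (+); new bracket [-1, 0]
m = -0.5, h(m) = 4.125 (+); new bracket [-1, -0.5]
m = -0.75, h(m) = 1.609375 (+); new bracket [-1, -0.75]
m = -0.875, h(m) = -0.041 (−); new bracket [-0.875, -0.75]

-0.0410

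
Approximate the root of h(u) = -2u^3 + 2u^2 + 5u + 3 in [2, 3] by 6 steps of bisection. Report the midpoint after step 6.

u = 2.5 gives h = -3.25, negative; keep [2, 2.5]
u = 2.25 gives h = 1.59375, positive; keep [2.25, 2.5]
u = 2.375 gives h = -0.636719, negative; keep [2.25, 2.375]
u = 2.3125 gives h = 0.5249, positive; keep [2.3125, 2.375]
u = 2.34375 gives h = -0.0441, negative; keep [2.3125, 2.34375]
u = 2.328125 gives h = 0.2433, positive; keep [2.328125, 2.34375]

2.328125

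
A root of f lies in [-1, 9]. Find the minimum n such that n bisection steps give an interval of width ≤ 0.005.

Width after n steps is 10/2^n. Need 2^n ≥ 10/0.005 = 2000.
2^10 = 1024 < 2000 ≤ 2^11 = 2048, so n = 11.

11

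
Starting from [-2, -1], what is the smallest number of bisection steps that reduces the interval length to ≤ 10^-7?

24

Width after n steps is 1/2^n. Need 2^n ≥ 1/10^-7 = 10000000.
2^23 = 8388608 < 10000000 ≤ 2^24 = 16777216, so n = 24.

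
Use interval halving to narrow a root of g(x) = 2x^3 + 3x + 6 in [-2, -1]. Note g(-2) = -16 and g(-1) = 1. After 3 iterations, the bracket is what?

g(-1.5) = -5.25 < 0, so the root lies in [-1.5, -1]
g(-1.25) = -1.65625 < 0, so the root lies in [-1.25, -1]
g(-1.125) = -0.222656 < 0, so the root lies in [-1.125, -1]

[-1.125, -1]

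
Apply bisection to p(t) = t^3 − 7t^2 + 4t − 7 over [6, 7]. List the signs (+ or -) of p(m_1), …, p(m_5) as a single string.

-+++-

p(6.5) = -2.125 < 0, so the root lies in [6.5, 7]
p(6.75) = 8.609375 > 0, so the root lies in [6.5, 6.75]
p(6.625) = 3.041016 > 0, so the root lies in [6.5, 6.625]
p(6.5625) = 0.4084 > 0, so the root lies in [6.5, 6.5625]
p(6.53125) = -0.8706 < 0, so the root lies in [6.53125, 6.5625]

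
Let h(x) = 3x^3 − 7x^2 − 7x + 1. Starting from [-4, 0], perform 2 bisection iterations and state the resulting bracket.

[-1, 0]

x = -2 gives h = -37, negative; keep [-2, 0]
x = -1 gives h = -2, negative; keep [-1, 0]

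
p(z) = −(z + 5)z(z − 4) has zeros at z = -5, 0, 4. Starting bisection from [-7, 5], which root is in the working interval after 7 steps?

p(-1) = -20 < 0, so the root lies in [-7, -1]
p(-4) = -32 < 0, so the root lies in [-7, -4]
p(-5.5) = 26.125 > 0, so the root lies in [-5.5, -4]
p(-4.75) = -10.3906 < 0, so the root lies in [-5.5, -4.75]
p(-5.125) = 5.8457 > 0, so the root lies in [-5.125, -4.75]
p(-4.9375) = -2.7581 < 0, so the root lies in [-5.125, -4.9375]
p(-5.03125) = 1.42 > 0, so the root lies in [-5.03125, -4.9375]

-5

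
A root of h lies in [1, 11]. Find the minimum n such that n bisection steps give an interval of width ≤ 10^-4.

Width after n steps is 10/2^n. Need 2^n ≥ 10/10^-4 = 100000.
2^16 = 65536 < 100000 ≤ 2^17 = 131072, so n = 17.

17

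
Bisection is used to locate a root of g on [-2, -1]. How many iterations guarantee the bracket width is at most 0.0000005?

21

Width after n steps is 1/2^n. Need 2^n ≥ 1/0.0000005 = 2000000.
2^20 = 1048576 < 2000000 ≤ 2^21 = 2097152, so n = 21.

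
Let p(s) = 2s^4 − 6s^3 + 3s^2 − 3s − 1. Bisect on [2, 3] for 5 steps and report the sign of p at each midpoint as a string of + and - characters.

s = 2.5 gives p = -5.375, negative; keep [2.5, 3]
s = 2.75 gives p = 3.039062, positive; keep [2.5, 2.75]
s = 2.625 gives p = -1.769043, negative; keep [2.625, 2.75]
s = 2.6875 gives p = 0.4737, positive; keep [2.625, 2.6875]
s = 2.65625 gives p = -0.6866, negative; keep [2.65625, 2.6875]

-+-+-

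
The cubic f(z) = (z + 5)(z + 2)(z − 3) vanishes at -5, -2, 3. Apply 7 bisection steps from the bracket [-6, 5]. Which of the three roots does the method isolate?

m = -0.5, f(m) = -23.625 (−); new bracket [-0.5, 5]
m = 2.25, f(m) = -23.109375 (−); new bracket [2.25, 5]
m = 3.625, f(m) = 30.322266 (+); new bracket [2.25, 3.625]
m = 2.9375, f(m) = -2.4495 (−); new bracket [2.9375, 3.625]
m = 3.28125, f(m) = 12.3006 (+); new bracket [2.9375, 3.28125]
m = 3.109375, f(m) = 4.5318 (+); new bracket [2.9375, 3.109375]
m = 3.0234375, f(m) = 0.9447 (+); new bracket [2.9375, 3.0234375]

3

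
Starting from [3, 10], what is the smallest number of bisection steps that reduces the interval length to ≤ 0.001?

13

Width after n steps is 7/2^n. Need 2^n ≥ 7/0.001 = 7000.
2^12 = 4096 < 7000 ≤ 2^13 = 8192, so n = 13.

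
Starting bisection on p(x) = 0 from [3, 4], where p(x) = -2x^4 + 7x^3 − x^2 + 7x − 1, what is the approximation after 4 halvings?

x = 3.5 gives p = 11.25, positive; keep [3.5, 4]
x = 3.75 gives p = -15.179688, negative; keep [3.5, 3.75]
x = 3.625 gives p = -0.674316, negative; keep [3.5, 3.625]
x = 3.5625 gives p = 5.5945, positive; keep [3.5625, 3.625]

3.5625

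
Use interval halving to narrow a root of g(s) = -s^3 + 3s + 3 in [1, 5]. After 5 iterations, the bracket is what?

s = 3 gives g = -15, negative; keep [1, 3]
s = 2 gives g = 1, positive; keep [2, 3]
s = 2.5 gives g = -5.125, negative; keep [2, 2.5]
s = 2.25 gives g = -1.6406, negative; keep [2, 2.25]
s = 2.125 gives g = -0.2207, negative; keep [2, 2.125]

[2, 2.125]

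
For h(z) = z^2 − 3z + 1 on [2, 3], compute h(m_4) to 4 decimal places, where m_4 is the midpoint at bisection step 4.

m = 2.5, h(m) = -0.25 (−); new bracket [2.5, 3]
m = 2.75, h(m) = 0.3125 (+); new bracket [2.5, 2.75]
m = 2.625, h(m) = 0.015625 (+); new bracket [2.5, 2.625]
m = 2.5625, h(m) = -0.1211 (−); new bracket [2.5625, 2.625]

-0.1211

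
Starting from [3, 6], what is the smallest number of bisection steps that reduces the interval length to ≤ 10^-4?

15

Width after n steps is 3/2^n. Need 2^n ≥ 3/10^-4 = 30000.
2^14 = 16384 < 30000 ≤ 2^15 = 32768, so n = 15.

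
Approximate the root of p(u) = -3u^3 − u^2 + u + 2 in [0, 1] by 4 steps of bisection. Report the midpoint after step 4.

0.9375

u = 0.5 gives p = 1.875, positive; keep [0.5, 1]
u = 0.75 gives p = 0.921875, positive; keep [0.75, 1]
u = 0.875 gives p = 0.099609, positive; keep [0.875, 1]
u = 0.9375 gives p = -0.4133, negative; keep [0.875, 0.9375]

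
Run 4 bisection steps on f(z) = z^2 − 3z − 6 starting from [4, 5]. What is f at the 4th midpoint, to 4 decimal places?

-0.3398

midpoint 4.5: f = 0.75 > 0 → [4, 4.5]
midpoint 4.25: f = -0.6875 < 0 → [4.25, 4.5]
midpoint 4.375: f = 0.015625 > 0 → [4.25, 4.375]
midpoint 4.3125: f = -0.3398 < 0 → [4.3125, 4.375]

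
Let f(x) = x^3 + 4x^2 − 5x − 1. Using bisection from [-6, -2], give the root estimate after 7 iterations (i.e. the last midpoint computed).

-4.96875

m = -4, f(m) = 19 (+); new bracket [-6, -4]
m = -5, f(m) = -1 (−); new bracket [-5, -4]
m = -4.5, f(m) = 11.375 (+); new bracket [-5, -4.5]
m = -4.75, f(m) = 5.8281 (+); new bracket [-5, -4.75]
m = -4.875, f(m) = 2.5801 (+); new bracket [-5, -4.875]
m = -4.9375, f(m) = 0.8323 (+); new bracket [-5, -4.9375]
m = -4.96875, f(m) = -0.0732 (−); new bracket [-4.96875, -4.9375]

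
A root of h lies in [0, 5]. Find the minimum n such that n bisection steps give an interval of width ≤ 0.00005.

17

Width after n steps is 5/2^n. Need 2^n ≥ 5/0.00005 = 100000.
2^16 = 65536 < 100000 ≤ 2^17 = 131072, so n = 17.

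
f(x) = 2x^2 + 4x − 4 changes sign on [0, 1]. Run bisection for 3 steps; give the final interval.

m = 0.5, f(m) = -1.5 (−); new bracket [0.5, 1]
m = 0.75, f(m) = 0.125 (+); new bracket [0.5, 0.75]
m = 0.625, f(m) = -0.71875 (−); new bracket [0.625, 0.75]

[0.625, 0.75]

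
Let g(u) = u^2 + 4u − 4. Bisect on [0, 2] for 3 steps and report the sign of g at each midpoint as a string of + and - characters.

g(1) = 1 > 0, so the root lies in [0, 1]
g(0.5) = -1.75 < 0, so the root lies in [0.5, 1]
g(0.75) = -0.4375 < 0, so the root lies in [0.75, 1]

+--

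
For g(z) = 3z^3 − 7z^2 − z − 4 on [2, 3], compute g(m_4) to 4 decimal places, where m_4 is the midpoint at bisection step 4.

0.9866

g(2.5) = -3.375 < 0, so the root lies in [2.5, 3]
g(2.75) = 2.703125 > 0, so the root lies in [2.5, 2.75]
g(2.625) = -0.595703 < 0, so the root lies in [2.625, 2.75]
g(2.6875) = 0.9866 > 0, so the root lies in [2.625, 2.6875]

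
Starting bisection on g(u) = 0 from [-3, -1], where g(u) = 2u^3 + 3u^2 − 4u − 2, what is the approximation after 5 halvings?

-2.1875

m = -2, g(m) = 2 (+); new bracket [-3, -2]
m = -2.5, g(m) = -4.5 (−); new bracket [-2.5, -2]
m = -2.25, g(m) = -0.59375 (−); new bracket [-2.25, -2]
m = -2.125, g(m) = 0.8555 (+); new bracket [-2.25, -2.125]
m = -2.1875, g(m) = 0.1704 (+); new bracket [-2.25, -2.1875]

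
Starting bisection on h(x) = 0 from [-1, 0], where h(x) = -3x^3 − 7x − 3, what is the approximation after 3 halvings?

midpoint -0.5: h = 0.875 > 0 → [-0.5, 0]
midpoint -0.25: h = -1.203125 < 0 → [-0.5, -0.25]
midpoint -0.375: h = -0.216797 < 0 → [-0.5, -0.375]

-0.375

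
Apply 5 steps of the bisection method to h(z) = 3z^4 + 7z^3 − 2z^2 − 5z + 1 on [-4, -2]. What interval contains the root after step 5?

[-2.3125, -2.25]

midpoint -3: h = 52 > 0 → [-3, -2]
midpoint -2.5: h = 8.8125 > 0 → [-2.5, -2]
midpoint -2.25: h = -0.722656 < 0 → [-2.5, -2.25]
midpoint -2.375: h = 3.2683 > 0 → [-2.375, -2.25]
midpoint -2.3125: h = 1.0943 > 0 → [-2.3125, -2.25]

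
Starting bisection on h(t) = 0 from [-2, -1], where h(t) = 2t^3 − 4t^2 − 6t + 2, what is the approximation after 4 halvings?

t = -1.5 gives h = -4.75, negative; keep [-1.5, -1]
t = -1.25 gives h = -0.65625, negative; keep [-1.25, -1]
t = -1.125 gives h = 0.839844, positive; keep [-1.25, -1.125]
t = -1.1875 gives h = 0.1353, positive; keep [-1.25, -1.1875]

-1.1875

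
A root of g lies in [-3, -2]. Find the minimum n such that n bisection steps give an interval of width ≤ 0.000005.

18

Width after n steps is 1/2^n. Need 2^n ≥ 1/0.000005 = 200000.
2^17 = 131072 < 200000 ≤ 2^18 = 262144, so n = 18.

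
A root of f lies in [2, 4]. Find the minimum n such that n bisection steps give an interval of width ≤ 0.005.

Width after n steps is 2/2^n. Need 2^n ≥ 2/0.005 = 400.
2^8 = 256 < 400 ≤ 2^9 = 512, so n = 9.

9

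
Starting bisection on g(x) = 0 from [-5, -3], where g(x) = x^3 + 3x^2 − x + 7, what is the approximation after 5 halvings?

m = -4, g(m) = -5 (−); new bracket [-4, -3]
m = -3.5, g(m) = 4.375 (+); new bracket [-4, -3.5]
m = -3.75, g(m) = 0.203125 (+); new bracket [-4, -3.75]
m = -3.875, g(m) = -2.2637 (−); new bracket [-3.875, -3.75]
m = -3.8125, g(m) = -0.9973 (−); new bracket [-3.8125, -3.75]

-3.8125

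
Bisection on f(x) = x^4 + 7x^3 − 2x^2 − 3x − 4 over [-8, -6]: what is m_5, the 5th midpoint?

x = -7 gives f = -81, negative; keep [-8, -7]
x = -7.5 gives f = 116.9375, positive; keep [-7.5, -7]
x = -7.25 gives f = 7.894531, positive; keep [-7.25, -7]
x = -7.125 gives f = -38.9431, negative; keep [-7.25, -7.125]
x = -7.1875 gives f = -16.1377, negative; keep [-7.25, -7.1875]

-7.1875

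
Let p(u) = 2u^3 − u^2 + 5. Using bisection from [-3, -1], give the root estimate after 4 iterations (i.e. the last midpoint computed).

-1.125

m = -2, p(m) = -15 (−); new bracket [-2, -1]
m = -1.5, p(m) = -4 (−); new bracket [-1.5, -1]
m = -1.25, p(m) = -0.46875 (−); new bracket [-1.25, -1]
m = -1.125, p(m) = 0.8867 (+); new bracket [-1.25, -1.125]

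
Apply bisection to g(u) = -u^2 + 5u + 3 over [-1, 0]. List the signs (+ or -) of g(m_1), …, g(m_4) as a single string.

+---

midpoint -0.5: g = 0.25 > 0 → [-1, -0.5]
midpoint -0.75: g = -1.3125 < 0 → [-0.75, -0.5]
midpoint -0.625: g = -0.515625 < 0 → [-0.625, -0.5]
midpoint -0.5625: g = -0.1289 < 0 → [-0.5625, -0.5]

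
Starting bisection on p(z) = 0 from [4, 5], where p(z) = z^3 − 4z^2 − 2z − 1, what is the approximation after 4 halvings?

4.4375

m = 4.5, p(m) = 0.125 (+); new bracket [4, 4.5]
m = 4.25, p(m) = -4.984375 (−); new bracket [4.25, 4.5]
m = 4.375, p(m) = -2.572266 (−); new bracket [4.375, 4.5]
m = 4.4375, p(m) = -1.26 (−); new bracket [4.4375, 4.5]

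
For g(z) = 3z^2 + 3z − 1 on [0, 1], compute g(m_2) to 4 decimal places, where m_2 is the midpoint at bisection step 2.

m = 0.5, g(m) = 1.25 (+); new bracket [0, 0.5]
m = 0.25, g(m) = -0.0625 (−); new bracket [0.25, 0.5]

-0.0625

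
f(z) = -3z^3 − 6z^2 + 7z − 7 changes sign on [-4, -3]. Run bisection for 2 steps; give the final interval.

[-3.25, -3]

m = -3.5, f(m) = 23.625 (+); new bracket [-3.5, -3]
m = -3.25, f(m) = 9.859375 (+); new bracket [-3.25, -3]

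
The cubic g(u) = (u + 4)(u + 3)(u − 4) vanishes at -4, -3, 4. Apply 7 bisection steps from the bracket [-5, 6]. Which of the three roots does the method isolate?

u = 0.5 gives g = -55.125, negative; keep [0.5, 6]
u = 3.25 gives g = -33.984375, negative; keep [3.25, 6]
u = 4.625 gives g = 41.103516, positive; keep [3.25, 4.625]
u = 3.9375 gives g = -3.4417, negative; keep [3.9375, 4.625]
u = 4.28125 gives g = 16.9588, positive; keep [3.9375, 4.28125]
u = 4.109375 gives g = 6.3058, positive; keep [3.9375, 4.109375]
u = 4.0234375 gives g = 1.3208, positive; keep [3.9375, 4.0234375]

4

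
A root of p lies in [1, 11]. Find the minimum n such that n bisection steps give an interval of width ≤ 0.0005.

Width after n steps is 10/2^n. Need 2^n ≥ 10/0.0005 = 20000.
2^14 = 16384 < 20000 ≤ 2^15 = 32768, so n = 15.

15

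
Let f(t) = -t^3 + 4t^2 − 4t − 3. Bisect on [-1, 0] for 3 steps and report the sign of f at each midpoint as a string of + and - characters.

+--

m = -0.5, f(m) = 0.125 (+); new bracket [-0.5, 0]
m = -0.25, f(m) = -1.734375 (−); new bracket [-0.5, -0.25]
m = -0.375, f(m) = -0.884766 (−); new bracket [-0.5, -0.375]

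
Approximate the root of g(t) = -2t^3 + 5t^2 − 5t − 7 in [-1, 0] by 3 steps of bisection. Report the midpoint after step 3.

t = -0.5 gives g = -3, negative; keep [-1, -0.5]
t = -0.75 gives g = 0.40625, positive; keep [-0.75, -0.5]
t = -0.625 gives g = -1.433594, negative; keep [-0.75, -0.625]

-0.625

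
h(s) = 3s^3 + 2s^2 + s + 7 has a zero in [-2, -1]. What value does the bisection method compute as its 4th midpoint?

-1.4375

s = -1.5 gives h = -0.125, negative; keep [-1.5, -1]
s = -1.25 gives h = 3.015625, positive; keep [-1.5, -1.25]
s = -1.375 gives h = 1.607422, positive; keep [-1.5, -1.375]
s = -1.4375 gives h = 0.7839, positive; keep [-1.5, -1.4375]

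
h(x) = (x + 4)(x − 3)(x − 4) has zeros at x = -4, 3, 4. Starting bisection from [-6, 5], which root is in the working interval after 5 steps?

h(-0.5) = 55.125 > 0, so the root lies in [-6, -0.5]
h(-3.25) = 33.984375 > 0, so the root lies in [-6, -3.25]
h(-4.625) = -41.103516 < 0, so the root lies in [-4.625, -3.25]
h(-3.9375) = 3.4417 > 0, so the root lies in [-4.625, -3.9375]
h(-4.28125) = -16.9588 < 0, so the root lies in [-4.28125, -3.9375]

-4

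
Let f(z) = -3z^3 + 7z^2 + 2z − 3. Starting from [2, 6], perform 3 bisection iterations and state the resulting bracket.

m = 4, f(m) = -75 (−); new bracket [2, 4]
m = 3, f(m) = -15 (−); new bracket [2, 3]
m = 2.5, f(m) = -1.125 (−); new bracket [2, 2.5]

[2, 2.5]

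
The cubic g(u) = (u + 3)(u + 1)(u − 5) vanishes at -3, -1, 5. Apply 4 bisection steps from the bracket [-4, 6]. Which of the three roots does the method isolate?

5

midpoint 1: g = -32 < 0 → [1, 6]
midpoint 3.5: g = -43.875 < 0 → [3.5, 6]
midpoint 4.75: g = -11.140625 < 0 → [4.75, 6]
midpoint 5.375: g = 20.0215 > 0 → [4.75, 5.375]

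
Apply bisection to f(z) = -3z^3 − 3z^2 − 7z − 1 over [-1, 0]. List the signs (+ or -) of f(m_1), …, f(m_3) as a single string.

f(-0.5) = 2.125 > 0, so the root lies in [-0.5, 0]
f(-0.25) = 0.609375 > 0, so the root lies in [-0.25, 0]
f(-0.125) = -0.166016 < 0, so the root lies in [-0.25, -0.125]

++-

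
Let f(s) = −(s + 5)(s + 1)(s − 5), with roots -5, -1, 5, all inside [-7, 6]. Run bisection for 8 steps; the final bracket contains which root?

5

s = -0.5 gives f = 12.375, positive; keep [-0.5, 6]
s = 2.75 gives f = 65.390625, positive; keep [2.75, 6]
s = 4.375 gives f = 31.494141, positive; keep [4.375, 6]
s = 5.1875 gives f = -11.8191, negative; keep [4.375, 5.1875]
s = 4.78125 gives f = 12.3698, positive; keep [4.78125, 5.1875]
s = 4.984375 gives f = 0.9336, positive; keep [4.984375, 5.1875]
s = 5.0859375 gives f = -5.275, negative; keep [4.984375, 5.0859375]
s = 5.03515625 gives f = -2.1292, negative; keep [4.984375, 5.03515625]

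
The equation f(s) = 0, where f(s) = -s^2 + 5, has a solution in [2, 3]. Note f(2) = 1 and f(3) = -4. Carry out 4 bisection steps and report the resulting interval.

[2.1875, 2.25]

f(2.5) = -1.25 < 0, so the root lies in [2, 2.5]
f(2.25) = -0.0625 < 0, so the root lies in [2, 2.25]
f(2.125) = 0.484375 > 0, so the root lies in [2.125, 2.25]
f(2.1875) = 0.2148 > 0, so the root lies in [2.1875, 2.25]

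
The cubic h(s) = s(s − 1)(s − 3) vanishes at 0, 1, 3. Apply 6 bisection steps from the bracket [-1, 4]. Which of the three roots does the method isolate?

m = 1.5, h(m) = -1.125 (−); new bracket [1.5, 4]
m = 2.75, h(m) = -1.203125 (−); new bracket [2.75, 4]
m = 3.375, h(m) = 3.005859 (+); new bracket [2.75, 3.375]
m = 3.0625, h(m) = 0.3948 (+); new bracket [2.75, 3.0625]
m = 2.90625, h(m) = -0.5194 (−); new bracket [2.90625, 3.0625]
m = 2.984375, h(m) = -0.0925 (−); new bracket [2.984375, 3.0625]

3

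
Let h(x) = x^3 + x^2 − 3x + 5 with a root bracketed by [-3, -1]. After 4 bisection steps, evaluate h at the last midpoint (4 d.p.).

-1.8730

midpoint -2: h = 7 > 0 → [-3, -2]
midpoint -2.5: h = 3.125 > 0 → [-3, -2.5]
midpoint -2.75: h = 0.015625 > 0 → [-3, -2.75]
midpoint -2.875: h = -1.873 < 0 → [-2.875, -2.75]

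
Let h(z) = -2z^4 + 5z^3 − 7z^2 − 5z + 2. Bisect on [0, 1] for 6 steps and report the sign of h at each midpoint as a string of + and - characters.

m = 0.5, h(m) = -1.75 (−); new bracket [0, 0.5]
m = 0.25, h(m) = 0.382812 (+); new bracket [0.25, 0.5]
m = 0.375, h(m) = -0.635254 (−); new bracket [0.25, 0.375]
m = 0.3125, h(m) = -0.1126 (−); new bracket [0.25, 0.3125]
m = 0.28125, h(m) = 0.1388 (+); new bracket [0.28125, 0.3125]
m = 0.296875, h(m) = 0.014 (+); new bracket [0.296875, 0.3125]

-+--++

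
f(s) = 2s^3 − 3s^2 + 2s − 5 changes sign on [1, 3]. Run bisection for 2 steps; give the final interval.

[1.5, 2]

m = 2, f(m) = 3 (+); new bracket [1, 2]
m = 1.5, f(m) = -2 (−); new bracket [1.5, 2]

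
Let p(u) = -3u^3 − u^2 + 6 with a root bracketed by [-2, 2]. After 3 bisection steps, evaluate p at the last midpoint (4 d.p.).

-6.3750

p(0) = 6 > 0, so the root lies in [0, 2]
p(1) = 2 > 0, so the root lies in [1, 2]
p(1.5) = -6.375 < 0, so the root lies in [1, 1.5]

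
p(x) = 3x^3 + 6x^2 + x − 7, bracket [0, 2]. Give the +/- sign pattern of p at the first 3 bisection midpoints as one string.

+--

p(1) = 3 > 0, so the root lies in [0, 1]
p(0.5) = -4.625 < 0, so the root lies in [0.5, 1]
p(0.75) = -1.609375 < 0, so the root lies in [0.75, 1]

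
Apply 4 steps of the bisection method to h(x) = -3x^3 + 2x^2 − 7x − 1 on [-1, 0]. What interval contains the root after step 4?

x = -0.5 gives h = 3.375, positive; keep [-0.5, 0]
x = -0.25 gives h = 0.921875, positive; keep [-0.25, 0]
x = -0.125 gives h = -0.087891, negative; keep [-0.25, -0.125]
x = -0.1875 gives h = 0.4026, positive; keep [-0.1875, -0.125]

[-0.1875, -0.125]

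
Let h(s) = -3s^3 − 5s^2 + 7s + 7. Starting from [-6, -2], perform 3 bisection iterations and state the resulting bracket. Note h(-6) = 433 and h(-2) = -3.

midpoint -4: h = 91 > 0 → [-4, -2]
midpoint -3: h = 22 > 0 → [-3, -2]
midpoint -2.5: h = 5.125 > 0 → [-2.5, -2]

[-2.5, -2]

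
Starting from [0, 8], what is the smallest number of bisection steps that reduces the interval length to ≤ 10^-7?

Width after n steps is 8/2^n. Need 2^n ≥ 8/10^-7 = 80000000.
2^26 = 67108864 < 80000000 ≤ 2^27 = 134217728, so n = 27.

27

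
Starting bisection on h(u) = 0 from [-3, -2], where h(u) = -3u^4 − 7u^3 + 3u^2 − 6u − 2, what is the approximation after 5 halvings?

-2.90625

midpoint -2.5: h = 23.9375 > 0 → [-3, -2.5]
midpoint -2.75: h = 11.191406 > 0 → [-3, -2.75]
midpoint -2.875: h = 1.430908 > 0 → [-3, -2.875]
midpoint -2.9375: h = -4.4305 < 0 → [-2.9375, -2.875]
midpoint -2.90625: h = -1.4138 < 0 → [-2.90625, -2.875]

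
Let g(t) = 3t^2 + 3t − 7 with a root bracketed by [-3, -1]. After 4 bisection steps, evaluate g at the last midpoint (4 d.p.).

0.1719

g(-2) = -1 < 0, so the root lies in [-3, -2]
g(-2.5) = 4.25 > 0, so the root lies in [-2.5, -2]
g(-2.25) = 1.4375 > 0, so the root lies in [-2.25, -2]
g(-2.125) = 0.1719 > 0, so the root lies in [-2.125, -2]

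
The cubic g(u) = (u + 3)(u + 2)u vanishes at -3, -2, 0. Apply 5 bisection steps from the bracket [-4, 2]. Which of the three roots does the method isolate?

0

g(-1) = -2 < 0, so the root lies in [-1, 2]
g(0.5) = 4.375 > 0, so the root lies in [-1, 0.5]
g(-0.25) = -1.203125 < 0, so the root lies in [-0.25, 0.5]
g(0.125) = 0.8301 > 0, so the root lies in [-0.25, 0.125]
g(-0.0625) = -0.3557 < 0, so the root lies in [-0.0625, 0.125]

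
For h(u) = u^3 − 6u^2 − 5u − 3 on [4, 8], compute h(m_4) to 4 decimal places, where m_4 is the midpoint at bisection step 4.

-2.5781

h(6) = -33 < 0, so the root lies in [6, 8]
h(7) = 11 > 0, so the root lies in [6, 7]
h(6.5) = -14.375 < 0, so the root lies in [6.5, 7]
h(6.75) = -2.5781 < 0, so the root lies in [6.75, 7]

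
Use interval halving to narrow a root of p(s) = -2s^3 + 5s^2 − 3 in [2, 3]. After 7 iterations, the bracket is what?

[2.1796875, 2.1875]

p(2.5) = -3 < 0, so the root lies in [2, 2.5]
p(2.25) = -0.46875 < 0, so the root lies in [2, 2.25]
p(2.125) = 0.386719 > 0, so the root lies in [2.125, 2.25]
p(2.1875) = -0.0093 < 0, so the root lies in [2.125, 2.1875]
p(2.15625) = 0.1965 > 0, so the root lies in [2.15625, 2.1875]
p(2.171875) = 0.0956 > 0, so the root lies in [2.171875, 2.1875]
p(2.1796875) = 0.0436 > 0, so the root lies in [2.1796875, 2.1875]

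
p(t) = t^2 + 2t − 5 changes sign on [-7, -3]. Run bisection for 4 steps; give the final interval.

p(-5) = 10 > 0, so the root lies in [-5, -3]
p(-4) = 3 > 0, so the root lies in [-4, -3]
p(-3.5) = 0.25 > 0, so the root lies in [-3.5, -3]
p(-3.25) = -0.9375 < 0, so the root lies in [-3.5, -3.25]

[-3.5, -3.25]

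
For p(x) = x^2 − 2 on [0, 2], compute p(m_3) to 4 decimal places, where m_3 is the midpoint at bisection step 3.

-0.4375

x = 1 gives p = -1, negative; keep [1, 2]
x = 1.5 gives p = 0.25, positive; keep [1, 1.5]
x = 1.25 gives p = -0.4375, negative; keep [1.25, 1.5]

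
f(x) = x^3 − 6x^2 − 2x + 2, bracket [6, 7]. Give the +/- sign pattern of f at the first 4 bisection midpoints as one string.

+-++

midpoint 6.5: f = 10.125 > 0 → [6, 6.5]
midpoint 6.25: f = -0.734375 < 0 → [6.25, 6.5]
midpoint 6.375: f = 4.490234 > 0 → [6.25, 6.375]
midpoint 6.3125: f = 1.8274 > 0 → [6.25, 6.3125]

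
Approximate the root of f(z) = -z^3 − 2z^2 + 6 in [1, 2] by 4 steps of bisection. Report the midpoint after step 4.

z = 1.5 gives f = -1.875, negative; keep [1, 1.5]
z = 1.25 gives f = 0.921875, positive; keep [1.25, 1.5]
z = 1.375 gives f = -0.380859, negative; keep [1.25, 1.375]
z = 1.3125 gives f = 0.2937, positive; keep [1.3125, 1.375]

1.3125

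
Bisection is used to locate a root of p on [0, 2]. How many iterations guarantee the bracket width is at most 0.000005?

19

Width after n steps is 2/2^n. Need 2^n ≥ 2/0.000005 = 400000.
2^18 = 262144 < 400000 ≤ 2^19 = 524288, so n = 19.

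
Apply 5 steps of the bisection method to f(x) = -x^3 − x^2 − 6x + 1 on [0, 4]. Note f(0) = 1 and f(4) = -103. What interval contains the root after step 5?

[0.125, 0.25]

f(2) = -23 < 0, so the root lies in [0, 2]
f(1) = -7 < 0, so the root lies in [0, 1]
f(0.5) = -2.375 < 0, so the root lies in [0, 0.5]
f(0.25) = -0.5781 < 0, so the root lies in [0, 0.25]
f(0.125) = 0.2324 > 0, so the root lies in [0.125, 0.25]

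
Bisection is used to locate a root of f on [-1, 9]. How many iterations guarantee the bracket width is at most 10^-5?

Width after n steps is 10/2^n. Need 2^n ≥ 10/10^-5 = 1000000.
2^19 = 524288 < 1000000 ≤ 2^20 = 1048576, so n = 20.

20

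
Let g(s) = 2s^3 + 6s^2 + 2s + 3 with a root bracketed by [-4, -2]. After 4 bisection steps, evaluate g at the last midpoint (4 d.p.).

midpoint -3: g = -3 < 0 → [-3, -2]
midpoint -2.5: g = 4.25 > 0 → [-3, -2.5]
midpoint -2.75: g = 1.28125 > 0 → [-3, -2.75]
midpoint -2.875: g = -0.6836 < 0 → [-2.875, -2.75]

-0.6836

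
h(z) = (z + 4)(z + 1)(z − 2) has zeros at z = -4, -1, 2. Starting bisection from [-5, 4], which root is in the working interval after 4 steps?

z = -0.5 gives h = -4.375, negative; keep [-0.5, 4]
z = 1.75 gives h = -3.953125, negative; keep [1.75, 4]
z = 2.875 gives h = 23.310547, positive; keep [1.75, 2.875]
z = 2.3125 gives h = 6.5344, positive; keep [1.75, 2.3125]

2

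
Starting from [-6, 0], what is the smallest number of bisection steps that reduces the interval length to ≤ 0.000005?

Width after n steps is 6/2^n. Need 2^n ≥ 6/0.000005 = 1200000.
2^20 = 1048576 < 1200000 ≤ 2^21 = 2097152, so n = 21.

21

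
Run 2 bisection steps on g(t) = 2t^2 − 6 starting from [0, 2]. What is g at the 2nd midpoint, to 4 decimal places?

-1.5000

m = 1, g(m) = -4 (−); new bracket [1, 2]
m = 1.5, g(m) = -1.5 (−); new bracket [1.5, 2]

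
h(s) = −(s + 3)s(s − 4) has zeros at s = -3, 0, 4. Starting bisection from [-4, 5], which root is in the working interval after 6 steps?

4

m = 0.5, h(m) = 6.125 (+); new bracket [0.5, 5]
m = 2.75, h(m) = 19.765625 (+); new bracket [2.75, 5]
m = 3.875, h(m) = 3.330078 (+); new bracket [3.875, 5]
m = 4.4375, h(m) = -14.4392 (−); new bracket [3.875, 4.4375]
m = 4.15625, h(m) = -4.6474 (−); new bracket [3.875, 4.15625]
m = 4.015625, h(m) = -0.4402 (−); new bracket [3.875, 4.015625]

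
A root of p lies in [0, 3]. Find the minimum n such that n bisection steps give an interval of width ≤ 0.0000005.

Width after n steps is 3/2^n. Need 2^n ≥ 3/0.0000005 = 6000000.
2^22 = 4194304 < 6000000 ≤ 2^23 = 8388608, so n = 23.

23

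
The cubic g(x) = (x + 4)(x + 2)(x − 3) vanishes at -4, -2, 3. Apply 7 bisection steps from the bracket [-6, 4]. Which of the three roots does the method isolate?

g(-1) = -12 < 0, so the root lies in [-1, 4]
g(1.5) = -28.875 < 0, so the root lies in [1.5, 4]
g(2.75) = -8.015625 < 0, so the root lies in [2.75, 4]
g(3.375) = 14.8652 > 0, so the root lies in [2.75, 3.375]
g(3.0625) = 2.2346 > 0, so the root lies in [2.75, 3.0625]
g(2.90625) = -3.1766 < 0, so the root lies in [2.90625, 3.0625]
g(2.984375) = -0.5439 < 0, so the root lies in [2.984375, 3.0625]

3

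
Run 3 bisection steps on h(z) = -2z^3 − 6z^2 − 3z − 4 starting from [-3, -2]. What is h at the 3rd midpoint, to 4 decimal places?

-1.2930

midpoint -2.5: h = -2.75 < 0 → [-3, -2.5]
midpoint -2.75: h = 0.46875 > 0 → [-2.75, -2.5]
midpoint -2.625: h = -1.292969 < 0 → [-2.75, -2.625]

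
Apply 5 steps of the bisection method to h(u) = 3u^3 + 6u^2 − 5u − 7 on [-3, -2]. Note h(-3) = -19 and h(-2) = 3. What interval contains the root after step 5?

[-2.3125, -2.28125]

u = -2.5 gives h = -3.875, negative; keep [-2.5, -2]
u = -2.25 gives h = 0.453125, positive; keep [-2.5, -2.25]
u = -2.375 gives h = -1.470703, negative; keep [-2.375, -2.25]
u = -2.3125 gives h = -0.4509, negative; keep [-2.3125, -2.25]
u = -2.28125 gives h = 0.0153, positive; keep [-2.3125, -2.28125]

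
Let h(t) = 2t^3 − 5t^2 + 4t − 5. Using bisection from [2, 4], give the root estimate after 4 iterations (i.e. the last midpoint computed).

2.125

h(3) = 16 > 0, so the root lies in [2, 3]
h(2.5) = 5 > 0, so the root lies in [2, 2.5]
h(2.25) = 1.46875 > 0, so the root lies in [2, 2.25]
h(2.125) = 0.1133 > 0, so the root lies in [2, 2.125]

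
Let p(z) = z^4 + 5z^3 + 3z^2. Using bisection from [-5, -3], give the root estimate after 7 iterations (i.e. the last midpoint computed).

-4.296875

p(-4) = -16 < 0, so the root lies in [-5, -4]
p(-4.5) = 15.1875 > 0, so the root lies in [-4.5, -4]
p(-4.25) = -3.386719 < 0, so the root lies in [-4.5, -4.25]
p(-4.375) = 5.0842 > 0, so the root lies in [-4.375, -4.25]
p(-4.3125) = 0.6538 > 0, so the root lies in [-4.3125, -4.25]
p(-4.28125) = -1.4141 < 0, so the root lies in [-4.3125, -4.28125]
p(-4.296875) = -0.3922 < 0, so the root lies in [-4.3125, -4.296875]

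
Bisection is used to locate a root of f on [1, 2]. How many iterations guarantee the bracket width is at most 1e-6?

Width after n steps is 1/2^n. Need 2^n ≥ 1/1e-6 = 1000000.
2^19 = 524288 < 1000000 ≤ 2^20 = 1048576, so n = 20.

20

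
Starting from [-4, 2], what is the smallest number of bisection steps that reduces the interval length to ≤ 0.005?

Width after n steps is 6/2^n. Need 2^n ≥ 6/0.005 = 1200.
2^10 = 1024 < 1200 ≤ 2^11 = 2048, so n = 11.

11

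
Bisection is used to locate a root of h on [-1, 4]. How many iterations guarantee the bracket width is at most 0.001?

Width after n steps is 5/2^n. Need 2^n ≥ 5/0.001 = 5000.
2^12 = 4096 < 5000 ≤ 2^13 = 8192, so n = 13.

13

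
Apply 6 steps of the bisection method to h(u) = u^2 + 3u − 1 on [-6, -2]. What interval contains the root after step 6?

[-3.3125, -3.25]

midpoint -4: h = 3 > 0 → [-4, -2]
midpoint -3: h = -1 < 0 → [-4, -3]
midpoint -3.5: h = 0.75 > 0 → [-3.5, -3]
midpoint -3.25: h = -0.1875 < 0 → [-3.5, -3.25]
midpoint -3.375: h = 0.2656 > 0 → [-3.375, -3.25]
midpoint -3.3125: h = 0.0352 > 0 → [-3.3125, -3.25]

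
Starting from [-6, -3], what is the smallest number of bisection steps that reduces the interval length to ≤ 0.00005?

Width after n steps is 3/2^n. Need 2^n ≥ 3/0.00005 = 60000.
2^15 = 32768 < 60000 ≤ 2^16 = 65536, so n = 16.

16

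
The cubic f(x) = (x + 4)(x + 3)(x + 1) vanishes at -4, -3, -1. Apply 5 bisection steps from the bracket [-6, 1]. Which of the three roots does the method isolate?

-1

m = -2.5, f(m) = -1.125 (−); new bracket [-2.5, 1]
m = -0.75, f(m) = 1.828125 (+); new bracket [-2.5, -0.75]
m = -1.625, f(m) = -2.041016 (−); new bracket [-1.625, -0.75]
m = -1.1875, f(m) = -0.9558 (−); new bracket [-1.1875, -0.75]
m = -0.96875, f(m) = 0.1924 (+); new bracket [-1.1875, -0.96875]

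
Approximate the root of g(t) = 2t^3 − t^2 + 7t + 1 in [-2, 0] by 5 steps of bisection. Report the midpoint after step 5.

m = -1, g(m) = -9 (−); new bracket [-1, 0]
m = -0.5, g(m) = -3 (−); new bracket [-0.5, 0]
m = -0.25, g(m) = -0.84375 (−); new bracket [-0.25, 0]
m = -0.125, g(m) = 0.1055 (+); new bracket [-0.25, -0.125]
m = -0.1875, g(m) = -0.3608 (−); new bracket [-0.1875, -0.125]

-0.1875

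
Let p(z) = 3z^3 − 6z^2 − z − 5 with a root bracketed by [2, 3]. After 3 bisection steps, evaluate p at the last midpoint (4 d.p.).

-1.0293

p(2.5) = 1.875 > 0, so the root lies in [2, 2.5]
p(2.25) = -3.453125 < 0, so the root lies in [2.25, 2.5]
p(2.375) = -1.029297 < 0, so the root lies in [2.375, 2.5]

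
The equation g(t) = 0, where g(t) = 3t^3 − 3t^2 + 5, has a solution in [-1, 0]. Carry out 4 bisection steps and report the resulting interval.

midpoint -0.5: g = 3.875 > 0 → [-1, -0.5]
midpoint -0.75: g = 2.046875 > 0 → [-1, -0.75]
midpoint -0.875: g = 0.693359 > 0 → [-1, -0.875]
midpoint -0.9375: g = -0.1086 < 0 → [-0.9375, -0.875]

[-0.9375, -0.875]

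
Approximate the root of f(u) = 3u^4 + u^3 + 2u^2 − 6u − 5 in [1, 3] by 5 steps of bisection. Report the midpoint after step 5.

m = 2, f(m) = 47 (+); new bracket [1, 2]
m = 1.5, f(m) = 9.0625 (+); new bracket [1, 1.5]
m = 1.25, f(m) = -0.097656 (−); new bracket [1.25, 1.5]
m = 1.375, f(m) = 3.8542 (+); new bracket [1.25, 1.375]
m = 1.3125, f(m) = 1.7339 (+); new bracket [1.25, 1.3125]

1.3125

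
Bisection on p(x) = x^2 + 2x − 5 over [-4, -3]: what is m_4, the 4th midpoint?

p(-3.5) = 0.25 > 0, so the root lies in [-3.5, -3]
p(-3.25) = -0.9375 < 0, so the root lies in [-3.5, -3.25]
p(-3.375) = -0.359375 < 0, so the root lies in [-3.5, -3.375]
p(-3.4375) = -0.0586 < 0, so the root lies in [-3.5, -3.4375]

-3.4375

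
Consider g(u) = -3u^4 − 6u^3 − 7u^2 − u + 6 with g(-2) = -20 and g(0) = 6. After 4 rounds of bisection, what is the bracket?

[-1.375, -1.25]

m = -1, g(m) = 3 (+); new bracket [-2, -1]
m = -1.5, g(m) = -3.1875 (−); new bracket [-1.5, -1]
m = -1.25, g(m) = 0.707031 (+); new bracket [-1.5, -1.25]
m = -1.375, g(m) = -0.9851 (−); new bracket [-1.375, -1.25]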